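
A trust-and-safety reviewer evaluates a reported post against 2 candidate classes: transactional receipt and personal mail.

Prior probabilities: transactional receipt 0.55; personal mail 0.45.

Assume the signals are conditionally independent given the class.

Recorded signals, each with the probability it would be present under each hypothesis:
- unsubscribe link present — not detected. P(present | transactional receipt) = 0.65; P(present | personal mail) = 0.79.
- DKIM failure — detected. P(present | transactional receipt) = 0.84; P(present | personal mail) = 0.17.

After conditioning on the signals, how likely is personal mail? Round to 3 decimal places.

0.090

By Bayes' rule with conditional independence, the unnormalized weight for each hypothesis is prior × ∏ likelihoods (using 1 − P(present | H) for each absent signal):
  transactional receipt: 0.55 × (1 − 0.65) × 0.84 = 0.1617
  personal mail: 0.45 × (1 − 0.79) × 0.17 = 0.016065
Normalizing constant Z = 0.1617 + 0.016065 = 0.17777.
P(personal mail | evidence) = 0.016065 / 0.17777 ≈ 0.090.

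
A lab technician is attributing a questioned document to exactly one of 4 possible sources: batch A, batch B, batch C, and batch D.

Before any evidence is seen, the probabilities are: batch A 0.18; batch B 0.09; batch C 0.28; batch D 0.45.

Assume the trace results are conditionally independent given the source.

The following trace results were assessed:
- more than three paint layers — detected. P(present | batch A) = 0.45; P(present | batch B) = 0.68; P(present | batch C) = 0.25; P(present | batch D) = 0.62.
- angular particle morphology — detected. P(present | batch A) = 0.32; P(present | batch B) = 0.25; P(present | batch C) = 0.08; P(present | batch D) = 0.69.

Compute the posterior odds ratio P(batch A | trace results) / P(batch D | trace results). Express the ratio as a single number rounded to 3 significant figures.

0.135

Unnormalized posterior weight (prior times the trace result likelihoods) for each of the two hypotheses:
  batch A: 0.18 × 0.45 × 0.32 = 0.02592
  batch D: 0.45 × 0.62 × 0.69 = 0.19251
Odds(batch A : batch D) = 0.02592 / 0.19251 ≈ 0.135.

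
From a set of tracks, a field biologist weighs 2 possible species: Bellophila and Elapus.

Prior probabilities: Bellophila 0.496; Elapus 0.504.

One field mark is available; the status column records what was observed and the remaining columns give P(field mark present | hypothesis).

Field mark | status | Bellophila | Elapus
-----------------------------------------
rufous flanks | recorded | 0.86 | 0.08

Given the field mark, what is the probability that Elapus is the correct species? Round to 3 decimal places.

0.086

For each hypothesis, the unnormalized posterior weight is prior × likelihood:
  Bellophila: 0.496 × 0.86 = 0.42656
  Elapus: 0.504 × 0.08 = 0.04032
Normalizing constant Z = 0.42656 + 0.04032 = 0.46688.
P(Elapus | evidence) = 0.04032 / 0.46688 ≈ 0.086.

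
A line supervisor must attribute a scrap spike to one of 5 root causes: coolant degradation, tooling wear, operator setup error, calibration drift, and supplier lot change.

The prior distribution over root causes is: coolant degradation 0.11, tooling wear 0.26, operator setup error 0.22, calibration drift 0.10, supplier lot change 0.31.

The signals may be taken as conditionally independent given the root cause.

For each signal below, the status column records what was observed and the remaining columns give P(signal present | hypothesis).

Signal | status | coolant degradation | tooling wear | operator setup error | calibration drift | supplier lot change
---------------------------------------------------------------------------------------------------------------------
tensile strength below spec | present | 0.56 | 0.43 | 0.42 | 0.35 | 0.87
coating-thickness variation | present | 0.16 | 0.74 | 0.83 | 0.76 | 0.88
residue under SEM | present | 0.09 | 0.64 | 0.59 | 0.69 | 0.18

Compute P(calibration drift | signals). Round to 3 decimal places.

0.115

For each hypothesis, the unnormalized posterior weight is prior × product of the signal likelihoods:
  coolant degradation: 0.11 × 0.56 × 0.16 × 0.09 = 0.00088704
  tooling wear: 0.26 × 0.43 × 0.74 × 0.64 = 0.052948
  operator setup error: 0.22 × 0.42 × 0.83 × 0.59 = 0.045248
  calibration drift: 0.10 × 0.35 × 0.76 × 0.69 = 0.018354
  supplier lot change: 0.31 × 0.87 × 0.88 × 0.18 = 0.04272
The unnormalized weights sum to 0.16016.
P(calibration drift | evidence) = 0.018354 / 0.16016 ≈ 0.115.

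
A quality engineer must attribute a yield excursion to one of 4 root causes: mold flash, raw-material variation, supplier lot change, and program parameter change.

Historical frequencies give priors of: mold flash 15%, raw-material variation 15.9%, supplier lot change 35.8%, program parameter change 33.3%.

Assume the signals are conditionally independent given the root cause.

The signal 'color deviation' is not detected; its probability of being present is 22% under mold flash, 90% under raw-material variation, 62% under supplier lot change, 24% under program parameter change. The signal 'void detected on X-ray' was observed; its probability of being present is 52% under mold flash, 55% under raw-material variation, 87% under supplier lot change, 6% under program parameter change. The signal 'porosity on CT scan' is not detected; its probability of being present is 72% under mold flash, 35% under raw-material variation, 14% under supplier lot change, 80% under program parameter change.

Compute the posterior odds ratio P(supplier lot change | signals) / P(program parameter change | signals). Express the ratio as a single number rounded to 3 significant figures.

The normalizing constant cancels in an odds ratio, so compute prior × likelihood for the two hypotheses only (using 1 − P(present | H) for each absent signal):
  supplier lot change: 0.358 × (1 − 0.62) × 0.87 × (1 − 0.14) = 0.10179
  program parameter change: 0.333 × (1 − 0.24) × 0.06 × (1 − 0.80) = 0.003037
Odds(supplier lot change : program parameter change) = 0.10179 / 0.003037 ≈ 33.5.

33.5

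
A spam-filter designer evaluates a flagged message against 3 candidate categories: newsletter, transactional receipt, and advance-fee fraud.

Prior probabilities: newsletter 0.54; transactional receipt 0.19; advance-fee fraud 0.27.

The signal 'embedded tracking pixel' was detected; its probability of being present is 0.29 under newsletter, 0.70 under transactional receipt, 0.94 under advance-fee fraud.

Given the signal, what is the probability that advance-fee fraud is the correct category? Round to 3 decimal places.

For each hypothesis, the unnormalized posterior weight is prior × likelihood:
  newsletter: 0.54 × 0.29 = 0.1566
  transactional receipt: 0.19 × 0.70 = 0.133
  advance-fee fraud: 0.27 × 0.94 = 0.2538
Marginal likelihood of the evidence = 0.5434.
P(advance-fee fraud | evidence) = 0.2538 / 0.5434 ≈ 0.467.

0.467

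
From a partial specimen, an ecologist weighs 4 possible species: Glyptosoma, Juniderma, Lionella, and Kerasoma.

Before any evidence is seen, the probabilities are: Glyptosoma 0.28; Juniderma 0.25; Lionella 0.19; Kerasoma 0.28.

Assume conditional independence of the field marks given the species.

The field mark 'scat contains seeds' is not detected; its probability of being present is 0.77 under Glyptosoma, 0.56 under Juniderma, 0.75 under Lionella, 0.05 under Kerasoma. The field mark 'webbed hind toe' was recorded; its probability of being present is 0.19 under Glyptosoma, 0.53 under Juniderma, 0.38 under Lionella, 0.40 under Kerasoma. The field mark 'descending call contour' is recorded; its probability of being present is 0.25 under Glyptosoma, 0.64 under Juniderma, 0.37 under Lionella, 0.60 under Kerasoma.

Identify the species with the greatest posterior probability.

For each hypothesis, the unnormalized posterior weight is prior × product of the field mark likelihoods (using 1 − P(present | H) for each absent field mark):
  Glyptosoma: 0.28 × (1 − 0.77) × 0.19 × 0.25 = 0.003059
  Juniderma: 0.25 × (1 − 0.56) × 0.53 × 0.64 = 0.037312
  Lionella: 0.19 × (1 − 0.75) × 0.38 × 0.37 = 0.0066785
  Kerasoma: 0.28 × (1 − 0.05) × 0.40 × 0.60 = 0.06384
Marginal likelihood of the evidence = 0.11089.
P(Glyptosoma | evidence) ≈ 0.003059 / 0.11089 ≈ 0.028
P(Juniderma | evidence) ≈ 0.037312 / 0.11089 ≈ 0.336
P(Lionella | evidence) ≈ 0.0066785 / 0.11089 ≈ 0.060
P(Kerasoma | evidence) ≈ 0.06384 / 0.11089 ≈ 0.576
The largest is 0.576, so Kerasoma is most probable.

Kerasoma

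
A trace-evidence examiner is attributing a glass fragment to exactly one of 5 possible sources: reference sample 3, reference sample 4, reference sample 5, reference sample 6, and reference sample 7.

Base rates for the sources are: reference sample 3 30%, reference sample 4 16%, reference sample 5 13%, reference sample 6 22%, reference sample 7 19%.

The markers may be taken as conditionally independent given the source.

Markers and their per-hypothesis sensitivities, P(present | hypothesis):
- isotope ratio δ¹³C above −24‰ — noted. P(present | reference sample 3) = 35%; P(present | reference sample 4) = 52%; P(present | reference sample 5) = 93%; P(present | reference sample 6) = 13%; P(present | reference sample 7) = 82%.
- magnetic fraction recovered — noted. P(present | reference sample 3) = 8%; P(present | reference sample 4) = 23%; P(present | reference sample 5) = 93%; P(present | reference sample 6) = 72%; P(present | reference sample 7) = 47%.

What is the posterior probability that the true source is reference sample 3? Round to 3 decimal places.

By Bayes' rule with conditional independence, the unnormalized weight for each hypothesis is prior × ∏ likelihoods:
  reference sample 3: 0.30 × 0.35 × 0.08 = 0.0084
  reference sample 4: 0.16 × 0.52 × 0.23 = 0.019136
  reference sample 5: 0.13 × 0.93 × 0.93 = 0.11244
  reference sample 6: 0.22 × 0.13 × 0.72 = 0.020592
  reference sample 7: 0.19 × 0.82 × 0.47 = 0.073226
Normalizing constant Z = 0.0084 + 0.019136 + 0.11244 + 0.020592 + 0.073226 = 0.23379.
P(reference sample 3 | evidence) = 0.0084 / 0.23379 ≈ 0.036.

0.036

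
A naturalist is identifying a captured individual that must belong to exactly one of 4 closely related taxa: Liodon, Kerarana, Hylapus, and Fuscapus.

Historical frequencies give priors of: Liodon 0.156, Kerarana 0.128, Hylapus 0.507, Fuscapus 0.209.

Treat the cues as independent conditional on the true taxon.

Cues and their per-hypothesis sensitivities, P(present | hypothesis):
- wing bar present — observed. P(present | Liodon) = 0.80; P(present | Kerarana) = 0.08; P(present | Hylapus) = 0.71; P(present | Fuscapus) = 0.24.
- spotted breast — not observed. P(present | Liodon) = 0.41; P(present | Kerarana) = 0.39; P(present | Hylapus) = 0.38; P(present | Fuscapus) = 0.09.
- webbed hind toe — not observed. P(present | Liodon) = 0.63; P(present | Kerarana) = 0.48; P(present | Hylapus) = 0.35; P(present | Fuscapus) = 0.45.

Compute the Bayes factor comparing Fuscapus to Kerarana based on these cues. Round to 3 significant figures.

4.73

The Bayes factor is the ratio of the joint likelihoods of the cue pattern under the two hypotheses (using 1 − P(present | H) for each absent cue).
  Fuscapus: 0.24 × (1 − 0.09) × (1 − 0.45) = 0.12012
  Kerarana: 0.08 × (1 − 0.39) × (1 − 0.48) = 0.025376
Bayes factor = 0.12012 / 0.025376 ≈ 4.73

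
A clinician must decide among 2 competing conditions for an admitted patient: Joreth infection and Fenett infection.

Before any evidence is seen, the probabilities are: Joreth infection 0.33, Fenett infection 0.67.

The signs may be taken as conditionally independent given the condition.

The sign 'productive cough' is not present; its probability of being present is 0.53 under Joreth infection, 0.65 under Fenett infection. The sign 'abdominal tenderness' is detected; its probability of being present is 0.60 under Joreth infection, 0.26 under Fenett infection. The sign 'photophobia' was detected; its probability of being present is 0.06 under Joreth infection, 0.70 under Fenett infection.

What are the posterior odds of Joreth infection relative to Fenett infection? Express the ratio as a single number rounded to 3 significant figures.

The normalizing constant cancels in an odds ratio, so compute prior × likelihood for the two hypotheses only (using 1 − P(present | H) for each absent sign):
  Joreth infection: 0.33 × (1 − 0.53) × 0.60 × 0.06 = 0.0055836
  Fenett infection: 0.67 × (1 − 0.65) × 0.26 × 0.70 = 0.042679
Odds(Joreth infection : Fenett infection) = 0.0055836 / 0.042679 ≈ 0.131.

0.131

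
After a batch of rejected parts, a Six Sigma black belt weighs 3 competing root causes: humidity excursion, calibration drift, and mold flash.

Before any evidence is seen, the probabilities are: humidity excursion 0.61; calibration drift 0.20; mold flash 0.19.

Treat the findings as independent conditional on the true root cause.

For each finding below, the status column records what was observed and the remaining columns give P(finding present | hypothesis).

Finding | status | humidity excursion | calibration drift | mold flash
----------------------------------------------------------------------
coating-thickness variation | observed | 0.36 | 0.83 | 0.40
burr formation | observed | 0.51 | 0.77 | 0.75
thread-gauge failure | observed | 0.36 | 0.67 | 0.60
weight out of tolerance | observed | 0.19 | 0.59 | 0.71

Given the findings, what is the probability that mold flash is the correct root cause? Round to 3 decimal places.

0.294

By Bayes' rule with conditional independence, the unnormalized weight for each hypothesis is prior × ∏ likelihoods:
  humidity excursion: 0.61 × 0.36 × 0.51 × 0.36 × 0.19 = 0.0076605
  calibration drift: 0.20 × 0.83 × 0.77 × 0.67 × 0.59 = 0.050527
  mold flash: 0.19 × 0.40 × 0.75 × 0.60 × 0.71 = 0.024282
Marginal likelihood of the evidence = 0.08247.
P(mold flash | evidence) = 0.024282 / 0.08247 ≈ 0.294.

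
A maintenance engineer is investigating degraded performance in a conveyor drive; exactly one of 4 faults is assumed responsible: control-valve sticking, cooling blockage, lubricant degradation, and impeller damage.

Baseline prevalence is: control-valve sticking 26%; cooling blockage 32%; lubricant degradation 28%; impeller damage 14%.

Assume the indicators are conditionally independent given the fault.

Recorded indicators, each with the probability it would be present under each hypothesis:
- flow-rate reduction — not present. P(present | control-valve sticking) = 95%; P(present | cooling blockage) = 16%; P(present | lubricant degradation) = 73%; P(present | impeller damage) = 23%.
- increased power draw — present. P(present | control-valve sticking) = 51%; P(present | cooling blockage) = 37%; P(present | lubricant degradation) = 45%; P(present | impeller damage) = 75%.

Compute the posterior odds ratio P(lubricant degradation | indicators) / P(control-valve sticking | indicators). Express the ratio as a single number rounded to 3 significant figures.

Unnormalized posterior weight (prior times the indicator likelihoods) for each of the two hypotheses (using 1 − P(present | H) for each absent indicator):
  lubricant degradation: 0.28 × (1 − 0.73) × 0.45 = 0.03402
  control-valve sticking: 0.26 × (1 − 0.95) × 0.51 = 0.00663
Posterior odds = 0.03402 / 0.00663 ≈ 5.13.

5.13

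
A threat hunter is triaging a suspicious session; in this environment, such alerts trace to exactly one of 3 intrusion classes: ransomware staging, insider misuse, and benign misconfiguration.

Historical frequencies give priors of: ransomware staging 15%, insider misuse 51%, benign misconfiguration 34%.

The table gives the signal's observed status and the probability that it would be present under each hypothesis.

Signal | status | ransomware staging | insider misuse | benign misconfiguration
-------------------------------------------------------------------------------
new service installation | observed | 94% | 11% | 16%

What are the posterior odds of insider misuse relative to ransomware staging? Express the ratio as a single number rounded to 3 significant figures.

Posterior odds equal prior odds times the likelihood ratio; only the two competing hypotheses matter.
  insider misuse: 0.51 × 0.11 = 0.0561
  ransomware staging: 0.15 × 0.94 = 0.141
Posterior odds = 0.0561 / 0.141 ≈ 0.398.

0.398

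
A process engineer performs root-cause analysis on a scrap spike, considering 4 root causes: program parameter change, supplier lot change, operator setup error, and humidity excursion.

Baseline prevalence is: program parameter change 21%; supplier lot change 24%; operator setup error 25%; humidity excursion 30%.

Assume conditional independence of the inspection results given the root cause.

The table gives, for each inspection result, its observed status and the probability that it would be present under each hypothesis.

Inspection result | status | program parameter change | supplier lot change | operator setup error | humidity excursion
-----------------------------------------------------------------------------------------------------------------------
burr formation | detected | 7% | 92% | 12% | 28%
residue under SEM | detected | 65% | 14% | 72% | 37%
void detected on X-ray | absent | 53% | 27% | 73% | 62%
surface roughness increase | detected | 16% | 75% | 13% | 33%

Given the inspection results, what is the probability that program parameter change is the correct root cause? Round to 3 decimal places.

By Bayes' rule with conditional independence, the unnormalized weight for each hypothesis is prior × ∏ likelihoods (using 1 − P(present | H) for each absent inspection result):
  program parameter change: 0.21 × 0.07 × 0.65 × (1 − 0.53) × 0.16 = 0.00071854
  supplier lot change: 0.24 × 0.92 × 0.14 × (1 − 0.27) × 0.75 = 0.016924
  operator setup error: 0.25 × 0.12 × 0.72 × (1 − 0.73) × 0.13 = 0.00075816
  humidity excursion: 0.30 × 0.28 × 0.37 × (1 − 0.62) × 0.33 = 0.0038974
Marginal likelihood of the evidence = 0.022298.
P(program parameter change | evidence) = 0.00071854 / 0.022298 ≈ 0.032.

0.032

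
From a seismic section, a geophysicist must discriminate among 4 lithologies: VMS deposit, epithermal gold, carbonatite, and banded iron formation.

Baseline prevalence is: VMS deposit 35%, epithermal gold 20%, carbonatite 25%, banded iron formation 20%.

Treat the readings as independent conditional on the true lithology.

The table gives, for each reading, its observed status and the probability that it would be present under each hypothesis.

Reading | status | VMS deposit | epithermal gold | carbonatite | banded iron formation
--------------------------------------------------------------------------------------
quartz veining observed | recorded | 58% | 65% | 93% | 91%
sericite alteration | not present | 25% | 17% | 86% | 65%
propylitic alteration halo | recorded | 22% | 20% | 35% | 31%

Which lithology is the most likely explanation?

VMS deposit

For each hypothesis, the unnormalized posterior weight is prior × product of the reading likelihoods (using 1 − P(present | H) for each absent reading):
  VMS deposit: 0.35 × 0.58 × (1 − 0.25) × 0.22 = 0.033495
  epithermal gold: 0.20 × 0.65 × (1 − 0.17) × 0.20 = 0.02158
  carbonatite: 0.25 × 0.93 × (1 − 0.86) × 0.35 = 0.011392
  banded iron formation: 0.20 × 0.91 × (1 − 0.65) × 0.31 = 0.019747
Normalizing constant Z = 0.033495 + 0.02158 + 0.011392 + 0.019747 = 0.086214.
P(VMS deposit | evidence) ≈ 0.033495 / 0.086214 ≈ 0.389
P(epithermal gold | evidence) ≈ 0.02158 / 0.086214 ≈ 0.250
P(carbonatite | evidence) ≈ 0.011392 / 0.086214 ≈ 0.132
P(banded iron formation | evidence) ≈ 0.019747 / 0.086214 ≈ 0.229
The largest is 0.389, so VMS deposit is most probable.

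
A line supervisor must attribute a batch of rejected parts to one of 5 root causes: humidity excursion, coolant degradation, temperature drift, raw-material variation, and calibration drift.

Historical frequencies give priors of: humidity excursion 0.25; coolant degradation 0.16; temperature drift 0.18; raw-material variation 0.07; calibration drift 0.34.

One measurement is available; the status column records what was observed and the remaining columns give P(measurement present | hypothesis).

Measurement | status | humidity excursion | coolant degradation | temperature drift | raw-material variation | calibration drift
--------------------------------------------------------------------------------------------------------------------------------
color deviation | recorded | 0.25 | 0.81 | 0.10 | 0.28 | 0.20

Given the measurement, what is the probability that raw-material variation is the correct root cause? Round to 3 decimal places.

0.066

By Bayes' rule, the unnormalized weight for each hypothesis is prior × likelihood:
  humidity excursion: 0.25 × 0.25 = 0.0625
  coolant degradation: 0.16 × 0.81 = 0.1296
  temperature drift: 0.18 × 0.10 = 0.018
  raw-material variation: 0.07 × 0.28 = 0.0196
  calibration drift: 0.34 × 0.20 = 0.068
Marginal likelihood of the evidence = 0.2977.
P(raw-material variation | evidence) = 0.0196 / 0.2977 ≈ 0.066.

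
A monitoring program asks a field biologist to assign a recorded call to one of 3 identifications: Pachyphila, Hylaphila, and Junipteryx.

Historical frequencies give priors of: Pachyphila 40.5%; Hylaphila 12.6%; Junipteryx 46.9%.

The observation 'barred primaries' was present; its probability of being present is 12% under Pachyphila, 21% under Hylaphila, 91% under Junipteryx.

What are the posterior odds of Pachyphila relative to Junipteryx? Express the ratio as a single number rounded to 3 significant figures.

The normalizing constant cancels in an odds ratio, so compute prior × likelihood for the two hypotheses only:
  Pachyphila: 0.405 × 0.12 = 0.0486
  Junipteryx: 0.469 × 0.91 = 0.42679
Posterior odds = 0.0486 / 0.42679 ≈ 0.114.

0.114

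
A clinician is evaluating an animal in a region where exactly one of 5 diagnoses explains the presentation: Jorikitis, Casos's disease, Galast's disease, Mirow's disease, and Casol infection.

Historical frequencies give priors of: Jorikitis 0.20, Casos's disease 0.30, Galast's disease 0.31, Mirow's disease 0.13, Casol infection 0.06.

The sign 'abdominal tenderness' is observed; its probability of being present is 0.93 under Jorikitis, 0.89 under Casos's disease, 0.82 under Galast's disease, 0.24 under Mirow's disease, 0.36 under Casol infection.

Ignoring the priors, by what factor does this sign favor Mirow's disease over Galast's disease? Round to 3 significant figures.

Likelihood of this sign under each hypothesis:
  Mirow's disease: 0.24
  Galast's disease: 0.82
Bayes factor = 0.24 / 0.82 ≈ 0.293

0.293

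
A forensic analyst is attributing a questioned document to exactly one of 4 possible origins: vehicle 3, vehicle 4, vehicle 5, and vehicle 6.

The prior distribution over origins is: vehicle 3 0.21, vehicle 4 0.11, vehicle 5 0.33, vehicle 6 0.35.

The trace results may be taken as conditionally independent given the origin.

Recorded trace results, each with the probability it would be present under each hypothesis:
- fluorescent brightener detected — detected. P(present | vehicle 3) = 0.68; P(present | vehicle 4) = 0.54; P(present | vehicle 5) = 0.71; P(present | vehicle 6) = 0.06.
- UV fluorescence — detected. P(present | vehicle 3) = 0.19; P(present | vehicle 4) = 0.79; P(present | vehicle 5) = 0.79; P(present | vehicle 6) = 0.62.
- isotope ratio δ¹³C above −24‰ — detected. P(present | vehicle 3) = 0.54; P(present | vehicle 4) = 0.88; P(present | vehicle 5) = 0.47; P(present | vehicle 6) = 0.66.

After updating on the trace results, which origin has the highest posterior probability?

vehicle 5

For each hypothesis, the unnormalized posterior weight is prior × product of the trace result likelihoods:
  vehicle 3: 0.21 × 0.68 × 0.19 × 0.54 = 0.014651
  vehicle 4: 0.11 × 0.54 × 0.79 × 0.88 = 0.041295
  vehicle 5: 0.33 × 0.71 × 0.79 × 0.47 = 0.086996
  vehicle 6: 0.35 × 0.06 × 0.62 × 0.66 = 0.0085932
Marginal likelihood of the evidence = 0.15153.
P(vehicle 3 | evidence) ≈ 0.014651 / 0.15153 ≈ 0.097
P(vehicle 4 | evidence) ≈ 0.041295 / 0.15153 ≈ 0.273
P(vehicle 5 | evidence) ≈ 0.086996 / 0.15153 ≈ 0.574
P(vehicle 6 | evidence) ≈ 0.0085932 / 0.15153 ≈ 0.057
The largest is 0.574, so vehicle 5 is most probable.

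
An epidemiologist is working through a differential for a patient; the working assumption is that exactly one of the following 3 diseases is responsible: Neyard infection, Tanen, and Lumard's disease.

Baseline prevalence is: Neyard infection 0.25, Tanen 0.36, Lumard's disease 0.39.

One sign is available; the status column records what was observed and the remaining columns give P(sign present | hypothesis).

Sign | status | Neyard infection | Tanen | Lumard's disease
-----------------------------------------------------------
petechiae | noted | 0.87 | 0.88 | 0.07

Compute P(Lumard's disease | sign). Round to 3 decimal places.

0.049

By Bayes' rule, the unnormalized weight for each hypothesis is prior × likelihood:
  Neyard infection: 0.25 × 0.87 = 0.2175
  Tanen: 0.36 × 0.88 = 0.3168
  Lumard's disease: 0.39 × 0.07 = 0.0273
Normalizing constant Z = 0.2175 + 0.3168 + 0.0273 = 0.5616.
P(Lumard's disease | evidence) = 0.0273 / 0.5616 ≈ 0.049.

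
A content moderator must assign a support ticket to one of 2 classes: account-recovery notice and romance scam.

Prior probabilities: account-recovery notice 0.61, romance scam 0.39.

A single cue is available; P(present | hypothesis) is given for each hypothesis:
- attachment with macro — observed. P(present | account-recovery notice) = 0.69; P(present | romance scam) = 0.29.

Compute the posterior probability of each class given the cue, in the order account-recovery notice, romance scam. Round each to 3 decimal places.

Multiply each prior by the likelihood of the cue:
  account-recovery notice: 0.61 × 0.69 = 0.4209
  romance scam: 0.39 × 0.29 = 0.1131
Marginal likelihood of the evidence = 0.534.
P(account-recovery notice | evidence) = 0.4209 / 0.534 ≈ 0.788
P(romance scam | evidence) = 0.1131 / 0.534 ≈ 0.212

0.788, 0.212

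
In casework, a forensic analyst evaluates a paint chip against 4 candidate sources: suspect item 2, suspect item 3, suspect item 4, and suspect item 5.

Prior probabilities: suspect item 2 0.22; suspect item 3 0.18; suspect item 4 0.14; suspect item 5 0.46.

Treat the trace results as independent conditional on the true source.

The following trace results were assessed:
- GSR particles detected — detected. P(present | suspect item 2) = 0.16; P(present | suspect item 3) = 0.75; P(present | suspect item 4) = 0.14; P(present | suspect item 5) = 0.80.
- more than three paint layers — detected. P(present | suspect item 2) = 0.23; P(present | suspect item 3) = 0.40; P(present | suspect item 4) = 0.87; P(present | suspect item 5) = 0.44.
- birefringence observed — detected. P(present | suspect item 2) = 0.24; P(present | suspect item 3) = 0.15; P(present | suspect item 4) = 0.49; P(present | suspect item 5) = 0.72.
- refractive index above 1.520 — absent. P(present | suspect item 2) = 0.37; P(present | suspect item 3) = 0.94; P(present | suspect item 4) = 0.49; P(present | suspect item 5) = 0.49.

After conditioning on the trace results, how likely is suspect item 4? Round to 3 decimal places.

By Bayes' rule with conditional independence, the unnormalized weight for each hypothesis is prior × ∏ likelihoods (using 1 − P(present | H) for each absent trace result):
  suspect item 2: 0.22 × 0.16 × 0.23 × 0.24 × (1 − 0.37) = 0.0012241
  suspect item 3: 0.18 × 0.75 × 0.40 × 0.15 × (1 − 0.94) = 0.000486
  suspect item 4: 0.14 × 0.14 × 0.87 × 0.49 × (1 − 0.49) = 0.0042613
  suspect item 5: 0.46 × 0.80 × 0.44 × 0.72 × (1 − 0.49) = 0.059457
The unnormalized weights sum to 0.065428.
P(suspect item 4 | evidence) = 0.0042613 / 0.065428 ≈ 0.065.

0.065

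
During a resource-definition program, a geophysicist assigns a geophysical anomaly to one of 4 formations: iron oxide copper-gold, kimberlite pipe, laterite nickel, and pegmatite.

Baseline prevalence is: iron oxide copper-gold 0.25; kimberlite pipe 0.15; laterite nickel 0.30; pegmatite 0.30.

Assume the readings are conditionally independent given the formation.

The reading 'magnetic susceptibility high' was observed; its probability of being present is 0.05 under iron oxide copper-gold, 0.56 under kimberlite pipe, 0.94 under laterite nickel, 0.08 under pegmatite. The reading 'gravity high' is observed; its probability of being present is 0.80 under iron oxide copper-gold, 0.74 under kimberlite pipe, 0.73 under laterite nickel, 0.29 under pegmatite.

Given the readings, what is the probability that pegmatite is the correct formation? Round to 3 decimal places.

By Bayes' rule with conditional independence, the unnormalized weight for each hypothesis is prior × ∏ likelihoods:
  iron oxide copper-gold: 0.25 × 0.05 × 0.80 = 0.01
  kimberlite pipe: 0.15 × 0.56 × 0.74 = 0.06216
  laterite nickel: 0.30 × 0.94 × 0.73 = 0.20586
  pegmatite: 0.30 × 0.08 × 0.29 = 0.00696
The unnormalized weights sum to 0.28498.
P(pegmatite | evidence) = 0.00696 / 0.28498 ≈ 0.024.

0.024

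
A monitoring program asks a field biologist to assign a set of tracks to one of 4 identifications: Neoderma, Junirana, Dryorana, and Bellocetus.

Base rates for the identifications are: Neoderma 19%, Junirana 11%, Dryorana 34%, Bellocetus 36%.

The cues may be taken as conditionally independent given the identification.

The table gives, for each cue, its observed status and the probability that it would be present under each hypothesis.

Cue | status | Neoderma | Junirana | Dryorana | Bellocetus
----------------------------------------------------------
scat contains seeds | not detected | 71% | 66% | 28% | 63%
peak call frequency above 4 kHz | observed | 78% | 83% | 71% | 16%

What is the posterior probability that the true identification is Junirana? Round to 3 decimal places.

Multiply each prior by the joint likelihood of the cue pattern (using 1 − P(present | H) for each absent cue):
  Neoderma: 0.19 × (1 − 0.71) × 0.78 = 0.042978
  Junirana: 0.11 × (1 − 0.66) × 0.83 = 0.031042
  Dryorana: 0.34 × (1 − 0.28) × 0.71 = 0.17381
  Bellocetus: 0.36 × (1 − 0.63) × 0.16 = 0.021312
Marginal likelihood of the evidence = 0.26914.
P(Junirana | evidence) = 0.031042 / 0.26914 ≈ 0.115.

0.115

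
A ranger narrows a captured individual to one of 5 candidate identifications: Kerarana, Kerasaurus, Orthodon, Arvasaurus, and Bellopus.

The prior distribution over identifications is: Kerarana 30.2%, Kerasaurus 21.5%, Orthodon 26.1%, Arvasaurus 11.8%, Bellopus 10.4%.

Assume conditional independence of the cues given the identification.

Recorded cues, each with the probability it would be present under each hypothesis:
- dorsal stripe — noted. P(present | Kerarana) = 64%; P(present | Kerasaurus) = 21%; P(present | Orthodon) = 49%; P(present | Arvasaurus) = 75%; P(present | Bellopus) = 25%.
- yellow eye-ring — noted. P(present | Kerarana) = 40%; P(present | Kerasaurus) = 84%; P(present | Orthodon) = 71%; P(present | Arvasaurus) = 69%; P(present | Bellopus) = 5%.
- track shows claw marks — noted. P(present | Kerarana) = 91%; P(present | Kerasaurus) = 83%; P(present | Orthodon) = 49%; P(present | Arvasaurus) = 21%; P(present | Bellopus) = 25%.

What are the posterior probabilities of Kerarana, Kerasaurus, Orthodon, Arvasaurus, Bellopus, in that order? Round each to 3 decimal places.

0.441, 0.197, 0.279, 0.080, 0.002

For each hypothesis, the unnormalized posterior weight is prior × product of the cue likelihoods:
  Kerarana: 0.302 × 0.64 × 0.40 × 0.91 = 0.070354
  Kerasaurus: 0.215 × 0.21 × 0.84 × 0.83 = 0.031479
  Orthodon: 0.261 × 0.49 × 0.71 × 0.49 = 0.044493
  Arvasaurus: 0.118 × 0.75 × 0.69 × 0.21 = 0.012824
  Bellopus: 0.104 × 0.25 × 0.05 × 0.25 = 0.000325
The unnormalized weights sum to 0.15947.
P(Kerarana | evidence) = 0.070354 / 0.15947 ≈ 0.441
P(Kerasaurus | evidence) = 0.031479 / 0.15947 ≈ 0.197
P(Orthodon | evidence) = 0.044493 / 0.15947 ≈ 0.279
P(Arvasaurus | evidence) = 0.012824 / 0.15947 ≈ 0.080
P(Bellopus | evidence) = 0.000325 / 0.15947 ≈ 0.002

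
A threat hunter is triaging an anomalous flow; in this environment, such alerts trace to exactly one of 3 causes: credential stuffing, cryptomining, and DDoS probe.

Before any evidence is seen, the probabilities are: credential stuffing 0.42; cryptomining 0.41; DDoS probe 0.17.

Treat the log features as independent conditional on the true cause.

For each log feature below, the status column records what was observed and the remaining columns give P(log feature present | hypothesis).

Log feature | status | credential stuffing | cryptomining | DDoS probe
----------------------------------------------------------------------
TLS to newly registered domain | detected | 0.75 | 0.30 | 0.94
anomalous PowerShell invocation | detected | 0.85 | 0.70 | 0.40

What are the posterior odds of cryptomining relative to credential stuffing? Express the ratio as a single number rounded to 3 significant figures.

Unnormalized posterior weight (prior times the log feature likelihoods) for each of the two hypotheses:
  cryptomining: 0.41 × 0.30 × 0.70 = 0.0861
  credential stuffing: 0.42 × 0.75 × 0.85 = 0.26775
Odds(cryptomining : credential stuffing) = 0.0861 / 0.26775 ≈ 0.322.

0.322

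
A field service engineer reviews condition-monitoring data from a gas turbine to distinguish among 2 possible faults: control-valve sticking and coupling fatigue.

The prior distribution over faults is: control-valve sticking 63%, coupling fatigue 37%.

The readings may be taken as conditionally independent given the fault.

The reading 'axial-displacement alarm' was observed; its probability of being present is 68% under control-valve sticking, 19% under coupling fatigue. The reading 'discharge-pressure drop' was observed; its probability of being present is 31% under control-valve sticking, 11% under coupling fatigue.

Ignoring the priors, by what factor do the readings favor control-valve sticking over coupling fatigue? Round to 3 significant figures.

10.1

Joint likelihood of the reading pattern under each hypothesis:
  control-valve sticking: 0.68 × 0.31 = 0.2108
  coupling fatigue: 0.19 × 0.11 = 0.0209
Bayes factor = 0.2108 / 0.0209 ≈ 10.1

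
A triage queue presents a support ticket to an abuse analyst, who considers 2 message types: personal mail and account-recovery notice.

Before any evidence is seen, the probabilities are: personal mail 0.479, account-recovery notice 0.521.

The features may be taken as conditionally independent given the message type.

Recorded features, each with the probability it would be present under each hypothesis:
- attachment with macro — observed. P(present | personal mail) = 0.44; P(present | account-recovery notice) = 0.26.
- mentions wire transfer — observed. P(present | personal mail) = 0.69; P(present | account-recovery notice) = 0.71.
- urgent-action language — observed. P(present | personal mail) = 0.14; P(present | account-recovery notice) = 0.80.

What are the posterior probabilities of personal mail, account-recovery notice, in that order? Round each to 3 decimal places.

By Bayes' rule with conditional independence, the unnormalized weight for each hypothesis is prior × ∏ likelihoods:
  personal mail: 0.479 × 0.44 × 0.69 × 0.14 = 0.020359
  account-recovery notice: 0.521 × 0.26 × 0.71 × 0.80 = 0.076941
Marginal likelihood of the evidence = 0.097301.
P(personal mail | evidence) = 0.020359 / 0.097301 ≈ 0.209
P(account-recovery notice | evidence) = 0.076941 / 0.097301 ≈ 0.791

0.209, 0.791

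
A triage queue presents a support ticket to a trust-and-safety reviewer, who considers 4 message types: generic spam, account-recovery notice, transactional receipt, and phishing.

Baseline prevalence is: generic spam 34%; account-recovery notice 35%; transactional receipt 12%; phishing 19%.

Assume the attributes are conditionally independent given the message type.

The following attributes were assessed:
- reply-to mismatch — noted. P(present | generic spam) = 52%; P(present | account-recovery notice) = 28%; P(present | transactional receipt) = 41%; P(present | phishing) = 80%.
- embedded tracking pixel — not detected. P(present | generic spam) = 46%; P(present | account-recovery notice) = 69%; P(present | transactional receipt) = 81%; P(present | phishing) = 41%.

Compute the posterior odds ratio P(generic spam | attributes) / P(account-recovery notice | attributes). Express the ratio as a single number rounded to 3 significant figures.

The normalizing constant cancels in an odds ratio, so compute prior × likelihood for the two hypotheses only (using 1 − P(present | H) for each absent attribute):
  generic spam: 0.34 × 0.52 × (1 − 0.46) = 0.095472
  account-recovery notice: 0.35 × 0.28 × (1 − 0.69) = 0.03038
Odds(generic spam : account-recovery notice) = 0.095472 / 0.03038 ≈ 3.14.

3.14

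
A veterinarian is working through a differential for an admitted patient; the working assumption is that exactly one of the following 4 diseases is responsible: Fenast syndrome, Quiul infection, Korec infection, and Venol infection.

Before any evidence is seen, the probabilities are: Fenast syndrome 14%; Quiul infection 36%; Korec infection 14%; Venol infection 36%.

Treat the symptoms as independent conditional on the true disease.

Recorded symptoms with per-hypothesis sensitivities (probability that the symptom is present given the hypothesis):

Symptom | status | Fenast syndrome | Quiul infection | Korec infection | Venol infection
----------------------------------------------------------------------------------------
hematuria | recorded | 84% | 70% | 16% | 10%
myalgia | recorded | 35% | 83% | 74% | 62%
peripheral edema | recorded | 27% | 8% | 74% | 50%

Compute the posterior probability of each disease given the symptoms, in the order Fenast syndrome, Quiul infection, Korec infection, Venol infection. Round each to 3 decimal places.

0.217, 0.326, 0.239, 0.218

For each hypothesis, the unnormalized posterior weight is prior × product of the symptom likelihoods:
  Fenast syndrome: 0.14 × 0.84 × 0.35 × 0.27 = 0.011113
  Quiul infection: 0.36 × 0.70 × 0.83 × 0.08 = 0.016733
  Korec infection: 0.14 × 0.16 × 0.74 × 0.74 = 0.012266
  Venol infection: 0.36 × 0.10 × 0.62 × 0.50 = 0.01116
The unnormalized weights sum to 0.051272.
P(Fenast syndrome | evidence) = 0.011113 / 0.051272 ≈ 0.217
P(Quiul infection | evidence) = 0.016733 / 0.051272 ≈ 0.326
P(Korec infection | evidence) = 0.012266 / 0.051272 ≈ 0.239
P(Venol infection | evidence) = 0.01116 / 0.051272 ≈ 0.218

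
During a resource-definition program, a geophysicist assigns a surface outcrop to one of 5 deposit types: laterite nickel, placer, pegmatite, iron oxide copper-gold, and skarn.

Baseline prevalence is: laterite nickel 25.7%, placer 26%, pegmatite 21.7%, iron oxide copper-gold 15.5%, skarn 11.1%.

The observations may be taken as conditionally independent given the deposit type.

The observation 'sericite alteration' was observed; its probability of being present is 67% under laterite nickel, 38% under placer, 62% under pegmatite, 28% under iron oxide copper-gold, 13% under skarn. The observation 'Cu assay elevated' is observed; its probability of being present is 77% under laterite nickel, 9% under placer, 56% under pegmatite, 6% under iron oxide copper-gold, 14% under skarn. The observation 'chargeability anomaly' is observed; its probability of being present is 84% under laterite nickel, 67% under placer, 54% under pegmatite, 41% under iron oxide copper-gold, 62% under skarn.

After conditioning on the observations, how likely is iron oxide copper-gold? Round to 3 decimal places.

0.007

For each hypothesis, the unnormalized posterior weight is prior × product of the observation likelihoods:
  laterite nickel: 0.257 × 0.67 × 0.77 × 0.84 = 0.11137
  placer: 0.260 × 0.38 × 0.09 × 0.67 = 0.0059576
  pegmatite: 0.217 × 0.62 × 0.56 × 0.54 = 0.040685
  iron oxide copper-gold: 0.155 × 0.28 × 0.06 × 0.41 = 0.0010676
  skarn: 0.111 × 0.13 × 0.14 × 0.62 = 0.0012525
The unnormalized weights sum to 0.16034.
P(iron oxide copper-gold | evidence) = 0.0010676 / 0.16034 ≈ 0.007.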